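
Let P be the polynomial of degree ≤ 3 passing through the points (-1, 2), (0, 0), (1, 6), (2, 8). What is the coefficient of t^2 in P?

4

Write P(t) = at^3 + bt^2 + ct + d. Substituting each data point gives a linear system:
  -a + b - c + d = 2
  d = 0
  a + b + c + d = 6
  8a + 4b + 2c + d = 8
Solving the system yields a = -2, b = 4, c = 4, d = 0.
So P(t) = -2t^3 + 4t^2 + 4t.
The coefficient of t^2 is 4.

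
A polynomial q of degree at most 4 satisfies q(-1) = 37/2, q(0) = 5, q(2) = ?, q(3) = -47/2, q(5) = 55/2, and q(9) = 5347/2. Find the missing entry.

-4

The 5 known points determine the degree-4 polynomial uniquely.
Write q(s) = as^4 + bs^3 + cs^2 + ds + e. Substituting each data point gives a linear system:
  a - b + c - d + e = 37/2
  e = 5
  81a + 27b + 9c + 3d + e = -47/2
  625a + 125b + 25c + 5d + e = 55/2
  6561a + 729b + 81c + 9d + e = 5347/2
Solving the system yields a = 1, b = -6, c = 6, d = -1/2, e = 5.
So q(s) = s^4 - 6s^3 + 6s^2 - (1/2)s + 5.
Then q(2) = -4.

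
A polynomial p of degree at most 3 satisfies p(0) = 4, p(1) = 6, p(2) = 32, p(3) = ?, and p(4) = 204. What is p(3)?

94

On equispaced nodes a degree-3 polynomial has vanishing fourth forward difference, so
  p(0) - 4·p(1) + 6·p(2) - 4·p(3) + p(4) = 0.
Substituting the known values and solving for p(3):
  -4·p(3) = -376
  p(3) = 94.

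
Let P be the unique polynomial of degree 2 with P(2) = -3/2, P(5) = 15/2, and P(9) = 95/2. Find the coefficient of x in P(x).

Write P(x) = ax^2 + bx + c. Substituting each data point gives a linear system:
  4a + 2b + c = -3/2
  25a + 5b + c = 15/2
  81a + 9b + c = 95/2
Solving the system yields a = 1, b = -4, c = 5/2.
So P(x) = x² - 4x + 5/2.
The coefficient of x is -4.

-4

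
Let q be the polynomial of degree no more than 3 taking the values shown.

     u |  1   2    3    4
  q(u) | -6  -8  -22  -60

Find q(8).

-692

Forward differences of the values at u = 1, 2, 3, 4:
  q  : -6  -8  -22  -60
  Δ  : -2  -14  -38
  Δ^2: -12  -24
  Δ^3: -12
The third differences are constant, confirming degree 3.
Interpolating (Newton forward form) and evaluating at u = 8 gives q(8) = -692.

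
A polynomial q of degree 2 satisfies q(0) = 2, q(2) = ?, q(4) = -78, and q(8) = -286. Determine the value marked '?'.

The 3 known points determine the degree-2 polynomial uniquely.
Write q(x) = ax^2 + bx + c. Substituting each data point gives a linear system:
  c = 2
  16a + 4b + c = -78
  64a + 8b + c = -286
Solving the system yields a = -4, b = -4, c = 2.
So q(x) = -4x^2 - 4x + 2.
Then q(2) = -22.

-22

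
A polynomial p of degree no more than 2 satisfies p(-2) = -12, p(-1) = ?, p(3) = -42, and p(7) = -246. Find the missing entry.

The 3 known points determine the degree-2 polynomial uniquely.
Write p(s) = as^2 + bs + c. Substituting each data point gives a linear system:
  4a - 2b + c = -12
  9a + 3b + c = -42
  49a + 7b + c = -246
Solving the system yields a = -5, b = -1, c = 6.
So p(s) = -5s^2 - s + 6.
Then p(-1) = 2.

2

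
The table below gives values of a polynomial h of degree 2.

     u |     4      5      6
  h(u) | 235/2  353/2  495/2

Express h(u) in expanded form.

h(u) = 6u^2 + 5u + 3/2

Using the Lagrange interpolation formula with nodes 4, 5, 6:
  L_0(u) = (u - 5)(u - 6) / 2
  L_1(u) = (u - 4)(u - 6) / -1
  L_2(u) = (u - 4)(u - 5) / 2
Then h(u) = 235/2·L_0(u) + 353/2·L_1(u) + 495/2·L_2(u).
Expanding and collecting terms gives h(u) = 6u^2 + 5u + 3/2.
Check: h(4) = 235/2. ✓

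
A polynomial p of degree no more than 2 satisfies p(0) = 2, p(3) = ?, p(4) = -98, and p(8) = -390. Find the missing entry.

The 3 known points determine the degree-2 polynomial uniquely.
Write p(t) = at^2 + bt + c. Substituting each data point gives a linear system:
  c = 2
  16a + 4b + c = -98
  64a + 8b + c = -390
Solving the system yields a = -6, b = -1, c = 2.
So p(t) = -6t^2 - t + 2.
Then p(3) = -55.

-55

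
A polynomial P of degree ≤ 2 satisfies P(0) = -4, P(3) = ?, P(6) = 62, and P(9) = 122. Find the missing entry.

On equispaced nodes a degree-2 polynomial has vanishing third forward difference, so
  - P(0) + 3·P(3) - 3·P(6) + P(9) = 0.
Substituting the known values and solving for P(3):
  3·P(3) = 60
  P(3) = 20.

20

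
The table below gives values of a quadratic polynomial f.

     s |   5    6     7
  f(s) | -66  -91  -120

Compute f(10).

Write f(s) = as^2 + bs + c. Substituting each data point gives a linear system:
  25a + 5b + c = -66
  36a + 6b + c = -91
  49a + 7b + c = -120
Solving the system yields a = -2, b = -3, c = -1.
So f(s) = -2s^2 - 3s - 1.
Then f(10) = -231.

-231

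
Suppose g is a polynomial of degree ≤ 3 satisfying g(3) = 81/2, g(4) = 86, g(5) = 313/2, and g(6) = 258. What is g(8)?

Using the Lagrange interpolation formula with nodes 3, 4, 5, 6:
  L_0(t) = (t - 4)(t - 5)(t - 6) / -6
  L_1(t) = (t - 3)(t - 5)(t - 6) / 2
  L_2(t) = (t - 3)(t - 4)(t - 6) / -2
  L_3(t) = (t - 3)(t - 4)(t - 5) / 6
Then g(t) = 81/2·L_0(t) + 86·L_1(t) + 313/2·L_2(t) + 258·L_3(t).
Expanding and collecting terms gives g(t) = t^3 + (1/2)t^2 + 5t - 6.
Evaluating at t = 8: g(8) = 578.

578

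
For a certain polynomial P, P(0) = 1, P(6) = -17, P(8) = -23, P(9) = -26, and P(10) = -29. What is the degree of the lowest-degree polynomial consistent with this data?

1

Divided differences on the nodes 0, 6, 8, 9, 10:
  order 0: 1  -17  -23  -26  -29
  order 1: -3  -3  -3  -3
  order 2: 0  0  0
  order 3: 0  0
  order 4: 0
The order-1 divided differences are all -3 (nonzero) and every higher order vanishes, so the data lies on a polynomial of degree exactly 1.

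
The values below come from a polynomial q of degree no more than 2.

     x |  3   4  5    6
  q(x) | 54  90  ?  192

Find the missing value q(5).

On equispaced nodes a degree-2 polynomial has vanishing third forward difference, so
  - q(3) + 3·q(4) - 3·q(5) + q(6) = 0.
Substituting the known values and solving for q(5):
  -3·q(5) = -408
  q(5) = 136.

136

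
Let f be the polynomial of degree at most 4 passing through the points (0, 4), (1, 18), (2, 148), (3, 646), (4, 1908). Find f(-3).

298

Using the Lagrange interpolation formula with nodes 0, 1, 2, 3, 4:
  L_0(s) = (s - 1)(s - 2)(s - 3)(s - 4) / 24
  L_1(s) = s(s - 2)(s - 3)(s - 4) / -6
  L_2(s) = s(s - 1)(s - 3)(s - 4) / 4
  L_3(s) = s(s - 1)(s - 2)(s - 4) / -6
  L_4(s) = s(s - 1)(s - 2)(s - 3) / 24
Then f(s) = 4·L_0(s) + 18·L_1(s) + 148·L_2(s) + 646·L_3(s) + 1908·L_4(s).
Expanding and collecting terms gives f(s) = 6s^4 + 6s^3 - 2s^2 + 4s + 4.
Evaluating at s = -3: f(-3) = 298.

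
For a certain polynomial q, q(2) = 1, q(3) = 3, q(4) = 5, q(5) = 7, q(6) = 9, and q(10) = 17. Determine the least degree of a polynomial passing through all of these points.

Divided differences on the nodes 2, 3, 4, 5, 6, 10:
  order 0: 1  3  5  7  9  17
  order 1: 2  2  2  2  2
  order 2: 0  0  0  0
  order 3: 0  0  0
  order 4: 0  0
  order 5: 0
The order-1 divided differences are all 2 (nonzero) and every higher order vanishes, so the data lies on a polynomial of degree exactly 1.

1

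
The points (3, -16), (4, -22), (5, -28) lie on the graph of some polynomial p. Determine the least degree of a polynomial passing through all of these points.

1

Forward differences of the values at x = 3, 4, 5:
  p  : -16  -22  -28
  Δ  : -6  -6
  Δ^2: 0
The first differences are constant (-6) and nonzero, while all higher differences vanish, so the minimal degree is 1.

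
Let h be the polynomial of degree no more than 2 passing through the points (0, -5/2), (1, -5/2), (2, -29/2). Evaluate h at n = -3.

-149/2

Forward differences of the values at n = 0, 1, 2:
  h  : -5/2  -5/2  -29/2
  Δ  : 0  -12
  Δ^2: -12
The second differences are constant, confirming degree 2.
Interpolating (Newton forward form) and evaluating at n = -3 gives h(-3) = -149/2.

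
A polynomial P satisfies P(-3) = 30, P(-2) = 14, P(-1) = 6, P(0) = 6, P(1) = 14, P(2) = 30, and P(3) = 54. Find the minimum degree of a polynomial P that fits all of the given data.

2

Forward differences of the values at n = -3, -2, -1, 0, 1, 2, 3:
  P  : 30  14  6  6  14  30  54
  Δ  : -16  -8  0  8  16  24
  Δ^2: 8  8  8  8  8
  Δ^3: 0  0  0  0
  Δ^4: 0  0  0
  Δ^5: 0  0
  Δ^6: 0
The second differences are constant (8) and nonzero, while all higher differences vanish, so the minimal degree is 2.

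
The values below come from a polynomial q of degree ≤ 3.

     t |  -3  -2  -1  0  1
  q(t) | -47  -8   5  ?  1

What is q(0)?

4

The 4 known points determine the degree-3 polynomial uniquely.
Write q(t) = at^3 + bt^2 + ct + d. Substituting each data point gives a linear system:
  -27a + 9b - 3c + d = -47
  -8a + 4b - 2c + d = -8
  -a + b - c + d = 5
  a + b + c + d = 1
Solving the system yields a = 2, b = -1, c = -4, d = 4.
So q(t) = 2t^3 - t^2 - 4t + 4.
Then q(0) = 4.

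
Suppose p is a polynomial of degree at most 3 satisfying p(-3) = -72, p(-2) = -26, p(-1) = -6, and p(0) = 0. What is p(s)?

p(s) = 2s^3 - s^2 + 3s

Using the Lagrange interpolation formula with nodes -3, -2, -1, 0:
  L_0(s) = (s + 2)(s + 1)s / -6
  L_1(s) = (s + 3)(s + 1)s / 2
  L_2(s) = (s + 3)(s + 2)s / -2
  L_3(s) = (s + 3)(s + 2)(s + 1) / 6
Then p(s) = -72·L_0(s) - 26·L_1(s) - 6·L_2(s) + 0·L_3(s).
Expanding and collecting terms gives p(s) = 2s³ - s² + 3s.
Check: p(-2) = -26. ✓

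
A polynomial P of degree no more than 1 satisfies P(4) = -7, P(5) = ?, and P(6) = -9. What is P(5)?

The 2 known points determine the degree-1 polynomial uniquely.
Write P(s) = as + b. Substituting each data point gives a linear system:
  4a + b = -7
  6a + b = -9
Solving the system yields a = -1, b = -3.
So P(s) = -s - 3.
Then P(5) = -8.

-8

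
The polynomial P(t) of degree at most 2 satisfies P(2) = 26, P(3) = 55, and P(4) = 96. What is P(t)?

Write P(t) = at^2 + bt + c. Substituting each data point gives a linear system:
  4a + 2b + c = 26
  9a + 3b + c = 55
  16a + 4b + c = 96
Solving the system yields a = 6, b = -1, c = 4.
So P(t) = 6t^2 - t + 4.
Check: P(4) = 96. ✓

P(t) = 6t^2 - t + 4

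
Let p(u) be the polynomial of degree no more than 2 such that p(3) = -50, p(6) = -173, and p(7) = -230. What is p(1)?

Using the Lagrange interpolation formula with nodes 3, 6, 7:
  L_0(u) = (u - 6)(u - 7) / 12
  L_1(u) = (u - 3)(u - 7) / -3
  L_2(u) = (u - 3)(u - 6) / 4
Then p(u) = -50·L_0(u) - 173·L_1(u) - 230·L_2(u).
Expanding and collecting terms gives p(u) = -4u^2 - 5u + 1.
Evaluating at u = 1: p(1) = -8.

-8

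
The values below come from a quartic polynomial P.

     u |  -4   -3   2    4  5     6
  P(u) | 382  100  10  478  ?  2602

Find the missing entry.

The 5 known points determine the degree-4 polynomial uniquely.
Write P(u) = au^4 + bu^3 + cu^2 + du + e. Substituting each data point gives a linear system:
  256a - 64b + 16c - 4d + e = 382
  81a - 27b + 9c - 3d + e = 100
  16a + 8b + 4c + 2d + e = 10
  256a + 64b + 16c + 4d + e = 478
  1296a + 216b + 36c + 6d + e = 2602
Solving the system yields a = 2, b = 1, c = -5, d = -4, e = -2.
So P(u) = 2u^4 + u^3 - 5u^2 - 4u - 2.
Then P(5) = 1228.

1228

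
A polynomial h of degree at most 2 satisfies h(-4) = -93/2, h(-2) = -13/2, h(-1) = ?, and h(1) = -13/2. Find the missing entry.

The 3 known points determine the degree-2 polynomial uniquely.
Write h(n) = an^2 + bn + c. Substituting each data point gives a linear system:
  16a - 4b + c = -93/2
  4a - 2b + c = -13/2
  a + b + c = -13/2
Solving the system yields a = -4, b = -4, c = 3/2.
So h(n) = -4n^2 - 4n + 3/2.
Then h(-1) = 3/2.

3/2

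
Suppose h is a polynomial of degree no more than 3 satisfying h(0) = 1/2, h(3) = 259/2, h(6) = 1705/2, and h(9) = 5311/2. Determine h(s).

Using the Lagrange interpolation formula with nodes 0, 3, 6, 9:
  L_0(s) = (s - 3)(s - 6)(s - 9) / -162
  L_1(s) = s(s - 6)(s - 9) / 54
  L_2(s) = s(s - 3)(s - 9) / -54
  L_3(s) = s(s - 3)(s - 6) / 162
Then h(s) = 1/2·L_0(s) + 259/2·L_1(s) + 1705/2·L_2(s) + 5311/2·L_3(s).
Expanding and collecting terms gives h(s) = 3s³ + 6s² - 2s + 1/2.
Check: h(9) = 5311/2. ✓

h(s) = 3s^3 + 6s^2 - 2s + 1/2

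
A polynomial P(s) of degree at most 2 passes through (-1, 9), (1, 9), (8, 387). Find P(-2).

27

Write P(s) = as^2 + bs + c. Substituting each data point gives a linear system:
  a - b + c = 9
  a + b + c = 9
  64a + 8b + c = 387
Solving the system yields a = 6, b = 0, c = 3.
So P(s) = 6s^2 + 3.
Then P(-2) = 27.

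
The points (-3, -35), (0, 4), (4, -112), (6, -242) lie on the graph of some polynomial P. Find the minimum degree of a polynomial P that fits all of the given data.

Divided differences on the nodes -3, 0, 4, 6:
  order 0: -35  4  -112  -242
  order 1: 13  -29  -65
  order 2: -6  -6
  order 3: 0
The order-2 divided differences are all -6 (nonzero) and every higher order vanishes, so the data lies on a polynomial of degree exactly 2.

2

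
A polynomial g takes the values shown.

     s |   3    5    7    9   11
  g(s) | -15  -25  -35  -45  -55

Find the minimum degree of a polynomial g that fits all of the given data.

Forward differences of the values at s = 3, 5, 7, 9, 11:
  g  : -15  -25  -35  -45  -55
  Δ  : -10  -10  -10  -10
  Δ^2: 0  0  0
  Δ^3: 0  0
  Δ^4: 0
The first differences are constant (-10) and nonzero, while all higher differences vanish, so the minimal degree is 1.

1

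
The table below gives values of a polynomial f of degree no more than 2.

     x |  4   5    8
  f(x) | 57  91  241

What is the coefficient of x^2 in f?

4

Write f(x) = ax^2 + bx + c. Substituting each data point gives a linear system:
  16a + 4b + c = 57
  25a + 5b + c = 91
  64a + 8b + c = 241
Solving the system yields a = 4, b = -2, c = 1.
So f(x) = 4x^2 - 2x + 1.
The leading coefficient is 4.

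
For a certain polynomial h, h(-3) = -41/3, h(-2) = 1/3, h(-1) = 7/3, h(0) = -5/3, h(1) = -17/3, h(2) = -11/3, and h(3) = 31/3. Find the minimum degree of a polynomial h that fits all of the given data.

Forward differences of the values at s = -3, -2, -1, 0, 1, 2, 3:
  h  : -41/3  1/3  7/3  -5/3  -17/3  -11/3  31/3
  Δ  : 14  2  -4  -4  2  14
  Δ^2: -12  -6  0  6  12
  Δ^3: 6  6  6  6
  Δ^4: 0  0  0
  Δ^5: 0  0
  Δ^6: 0
The third differences are constant (6) and nonzero, while all higher differences vanish, so the minimal degree is 3.

3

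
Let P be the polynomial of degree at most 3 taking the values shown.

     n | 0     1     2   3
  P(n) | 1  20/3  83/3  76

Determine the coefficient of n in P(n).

2

Write P(n) = an^3 + bn^2 + cn + d. Substituting each data point gives a linear system:
  d = 1
  a + b + c + d = 20/3
  8a + 4b + 2c + d = 83/3
  27a + 9b + 3c + d = 76
Solving the system yields a = 2, b = 5/3, c = 2, d = 1.
So P(n) = 2n³ + (5/3)n² + 2n + 1.
The coefficient of n is 2.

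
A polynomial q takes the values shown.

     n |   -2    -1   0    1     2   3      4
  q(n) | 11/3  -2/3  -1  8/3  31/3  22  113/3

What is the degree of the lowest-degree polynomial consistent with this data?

2

Forward differences of the values at n = -2, -1, 0, 1, 2, 3, 4:
  q  : 11/3  -2/3  -1  8/3  31/3  22  113/3
  Δ  : -13/3  -1/3  11/3  23/3  35/3  47/3
  Δ^2: 4  4  4  4  4
  Δ^3: 0  0  0  0
  Δ^4: 0  0  0
  Δ^5: 0  0
  Δ^6: 0
The second differences are constant (4) and nonzero, while all higher differences vanish, so the minimal degree is 2.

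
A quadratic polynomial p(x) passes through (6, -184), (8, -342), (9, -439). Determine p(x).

Write p(x) = ax^2 + bx + c. Substituting each data point gives a linear system:
  36a + 6b + c = -184
  64a + 8b + c = -342
  81a + 9b + c = -439
Solving the system yields a = -6, b = 5, c = 2.
So p(x) = -6x² + 5x + 2.
Check: p(8) = -342. ✓

p(x) = -6x^2 + 5x + 2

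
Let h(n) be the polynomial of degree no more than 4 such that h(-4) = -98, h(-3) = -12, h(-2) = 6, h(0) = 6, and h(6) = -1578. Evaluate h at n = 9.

-7716

Write h(n) = an^4 + bn^3 + cn^2 + dn + e. Substituting each data point gives a linear system:
  256a - 64b + 16c - 4d + e = -98
  81a - 27b + 9c - 3d + e = -12
  16a - 8b + 4c - 2d + e = 6
  e = 6
  1296a + 216b + 36c + 6d + e = -1578
Solving the system yields a = -1, b = -2, c = 3, d = 6, e = 6.
So h(n) = -n^4 - 2n^3 + 3n^2 + 6n + 6.
Then h(9) = -7716.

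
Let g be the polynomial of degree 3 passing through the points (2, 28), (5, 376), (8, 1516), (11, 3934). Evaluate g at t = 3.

86

Write g(t) = at^3 + bt^2 + ct + d. Substituting each data point gives a linear system:
  8a + 4b + 2c + d = 28
  125a + 25b + 5c + d = 376
  512a + 64b + 8c + d = 1516
  1331a + 121b + 11c + d = 3934
Solving the system yields a = 3, b = -1, c = 6, d = -4.
So g(t) = 3t³ - t² + 6t - 4.
Then g(3) = 86.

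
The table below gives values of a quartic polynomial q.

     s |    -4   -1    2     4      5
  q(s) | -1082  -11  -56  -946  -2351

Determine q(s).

Write q(s) = as^4 + bs^3 + cs^2 + ds + e. Substituting each data point gives a linear system:
  256a - 64b + 16c - 4d + e = -1082
  a - b + c - d + e = -11
  16a + 8b + 4c + 2d + e = -56
  256a + 64b + 16c + 4d + e = -946
  625a + 125b + 25c + 5d + e = -2351
Solving the system yields a = -4, b = 1, c = 1, d = 1, e = -6.
So q(s) = -4s⁴ + s³ + s² + s - 6.
Check: q(2) = -56. ✓

q(s) = -4s^4 + s^3 + s^2 + s - 6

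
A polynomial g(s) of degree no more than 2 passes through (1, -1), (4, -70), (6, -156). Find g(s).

g(s) = -4s^2 - 3s + 6

Write g(s) = as^2 + bs + c. Substituting each data point gives a linear system:
  a + b + c = -1
  16a + 4b + c = -70
  36a + 6b + c = -156
Solving the system yields a = -4, b = -3, c = 6.
So g(s) = -4s² - 3s + 6.
Check: g(6) = -156. ✓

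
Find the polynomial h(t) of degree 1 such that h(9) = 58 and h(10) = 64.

Using the Lagrange interpolation formula with nodes 9, 10:
  L_0(t) = (t - 10) / -1
  L_1(t) = (t - 9) / 1
Then h(t) = 58·L_0(t) + 64·L_1(t).
Expanding and collecting terms gives h(t) = 6t + 4.
Check: h(10) = 64. ✓

h(t) = 6t + 4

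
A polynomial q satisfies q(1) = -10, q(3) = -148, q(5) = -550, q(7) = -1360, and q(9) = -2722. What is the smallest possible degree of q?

3

Forward differences of the values at u = 1, 3, 5, 7, 9:
  q  : -10  -148  -550  -1360  -2722
  Δ  : -138  -402  -810  -1362
  Δ^2: -264  -408  -552
  Δ^3: -144  -144
  Δ^4: 0
The third differences are constant (-144) and nonzero, while all higher differences vanish, so the minimal degree is 3.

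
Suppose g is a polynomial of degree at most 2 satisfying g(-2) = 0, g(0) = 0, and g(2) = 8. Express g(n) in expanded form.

g(n) = n^2 + 2n

Using the Lagrange interpolation formula with nodes -2, 0, 2:
  L_0(n) = n(n - 2) / 8
  L_1(n) = (n + 2)(n - 2) / -4
  L_2(n) = (n + 2)n / 8
Then g(n) = 0·L_0(n) + 0·L_1(n) + 8·L_2(n).
Expanding and collecting terms gives g(n) = n² + 2n.
Check: g(2) = 8. ✓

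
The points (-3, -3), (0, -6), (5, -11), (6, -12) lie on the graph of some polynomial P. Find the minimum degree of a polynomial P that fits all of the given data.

Divided differences on the nodes -3, 0, 5, 6:
  order 0: -3  -6  -11  -12
  order 1: -1  -1  -1
  order 2: 0  0
  order 3: 0
The order-1 divided differences are all -1 (nonzero) and every higher order vanishes, so the data lies on a polynomial of degree exactly 1.

1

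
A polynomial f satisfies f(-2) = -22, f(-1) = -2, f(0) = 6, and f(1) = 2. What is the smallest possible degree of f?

Forward differences of the values at u = -2, -1, 0, 1:
  f  : -22  -2  6  2
  Δ  : 20  8  -4
  Δ^2: -12  -12
  Δ^3: 0
The second differences are constant (-12) and nonzero, while all higher differences vanish, so the minimal degree is 2.

2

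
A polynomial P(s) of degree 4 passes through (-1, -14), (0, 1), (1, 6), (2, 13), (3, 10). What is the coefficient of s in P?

6

Write P(s) = as^4 + bs^3 + cs^2 + ds + e. Substituting each data point gives a linear system:
  a - b + c - d + e = -14
  e = 1
  a + b + c + d + e = 6
  16a + 8b + 4c + 2d + e = 13
  81a + 27b + 9c + 3d + e = 10
Solving the system yields a = -1, b = 4, c = -4, d = 6, e = 1.
So P(s) = -s^4 + 4s^3 - 4s^2 + 6s + 1.
The coefficient of s is 6.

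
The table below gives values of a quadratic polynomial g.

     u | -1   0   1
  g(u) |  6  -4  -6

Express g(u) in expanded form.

g(u) = 4u^2 - 6u - 4

Write g(u) = au^2 + bu + c. Substituting each data point gives a linear system:
  a - b + c = 6
  c = -4
  a + b + c = -6
Solving the system yields a = 4, b = -6, c = -4.
So g(u) = 4u² - 6u - 4.
Check: g(1) = -6. ✓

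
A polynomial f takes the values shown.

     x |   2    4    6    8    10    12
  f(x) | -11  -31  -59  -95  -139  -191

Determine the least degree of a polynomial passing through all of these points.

Forward differences of the values at x = 2, 4, 6, 8, 10, 12:
  f  : -11  -31  -59  -95  -139  -191
  Δ  : -20  -28  -36  -44  -52
  Δ^2: -8  -8  -8  -8
  Δ^3: 0  0  0
  Δ^4: 0  0
  Δ^5: 0
The second differences are constant (-8) and nonzero, while all higher differences vanish, so the minimal degree is 2.

2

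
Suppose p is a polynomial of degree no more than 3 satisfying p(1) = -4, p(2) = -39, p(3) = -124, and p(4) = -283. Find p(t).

p(t) = -4t^3 - t^2 - 4t + 5

Write p(t) = at^3 + bt^2 + ct + d. Substituting each data point gives a linear system:
  a + b + c + d = -4
  8a + 4b + 2c + d = -39
  27a + 9b + 3c + d = -124
  64a + 16b + 4c + d = -283
Solving the system yields a = -4, b = -1, c = -4, d = 5.
So p(t) = -4t^3 - t^2 - 4t + 5.
Check: p(1) = -4. ✓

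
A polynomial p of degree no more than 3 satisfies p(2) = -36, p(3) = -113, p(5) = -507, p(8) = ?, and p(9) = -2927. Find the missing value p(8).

-2058

The 4 known points determine the degree-3 polynomial uniquely.
Write p(x) = ax^3 + bx^2 + cx + d. Substituting each data point gives a linear system:
  8a + 4b + 2c + d = -36
  27a + 9b + 3c + d = -113
  125a + 25b + 5c + d = -507
  729a + 81b + 9c + d = -2927
Solving the system yields a = -4, b = 0, c = -1, d = -2.
So p(x) = -4x^3 - x - 2.
Then p(8) = -2058.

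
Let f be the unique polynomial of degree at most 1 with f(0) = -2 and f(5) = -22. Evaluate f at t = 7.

-30

Write f(t) = at + b. Substituting each data point gives a linear system:
  b = -2
  5a + b = -22
Solving the system yields a = -4, b = -2.
So f(t) = -4t - 2.
Then f(7) = -30.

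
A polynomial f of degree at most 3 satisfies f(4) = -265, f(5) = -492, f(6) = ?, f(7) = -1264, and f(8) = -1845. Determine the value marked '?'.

On equispaced nodes a degree-3 polynomial has vanishing fourth forward difference, so
  f(4) - 4·f(5) + 6·f(6) - 4·f(7) + f(8) = 0.
Substituting the known values and solving for f(6):
  6·f(6) = -4914
  f(6) = -819.

-819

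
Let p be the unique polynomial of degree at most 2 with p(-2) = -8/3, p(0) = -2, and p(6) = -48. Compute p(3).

-16

Write p(u) = au^2 + bu + c. Substituting each data point gives a linear system:
  4a - 2b + c = -8/3
  c = -2
  36a + 6b + c = -48
Solving the system yields a = -1, b = -5/3, c = -2.
So p(u) = -u² - (5/3)u - 2.
Then p(3) = -16.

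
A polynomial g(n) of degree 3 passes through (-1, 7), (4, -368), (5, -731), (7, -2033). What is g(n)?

g(n) = -6n^3 + 3n + 4

Write g(n) = an^3 + bn^2 + cn + d. Substituting each data point gives a linear system:
  -a + b - c + d = 7
  64a + 16b + 4c + d = -368
  125a + 25b + 5c + d = -731
  343a + 49b + 7c + d = -2033
Solving the system yields a = -6, b = 0, c = 3, d = 4.
So g(n) = -6n^3 + 3n + 4.
Check: g(5) = -731. ✓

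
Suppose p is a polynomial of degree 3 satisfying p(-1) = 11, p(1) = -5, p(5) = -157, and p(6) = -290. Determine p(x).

Write p(x) = ax^3 + bx^2 + cx + d. Substituting each data point gives a linear system:
  -a + b - c + d = 11
  a + b + c + d = -5
  125a + 25b + 5c + d = -157
  216a + 36b + 6c + d = -290
Solving the system yields a = -2, b = 5, c = -6, d = -2.
So p(x) = -2x^3 + 5x^2 - 6x - 2.
Check: p(1) = -5. ✓

p(x) = -2x^3 + 5x^2 - 6x - 2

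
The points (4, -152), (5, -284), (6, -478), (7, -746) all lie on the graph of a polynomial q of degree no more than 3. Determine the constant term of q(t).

-4

Write q(t) = at^3 + bt^2 + ct + d. Substituting each data point gives a linear system:
  64a + 16b + 4c + d = -152
  125a + 25b + 5c + d = -284
  216a + 36b + 6c + d = -478
  343a + 49b + 7c + d = -746
Solving the system yields a = -2, b = -1, c = -1, d = -4.
So q(t) = -2t^3 - t^2 - t - 4.
The constant term is -4.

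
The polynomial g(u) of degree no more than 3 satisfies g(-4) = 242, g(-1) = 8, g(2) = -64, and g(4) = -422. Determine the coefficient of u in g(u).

Write g(u) = au^3 + bu^2 + cu + d. Substituting each data point gives a linear system:
  -64a + 16b - 4c + d = 242
  -a + b - c + d = 8
  8a + 4b + 2c + d = -64
  64a + 16b + 4c + d = -422
Solving the system yields a = -5, b = -6, c = -3, d = 6.
So g(u) = -5u³ - 6u² - 3u + 6.
The coefficient of u is -3.

-3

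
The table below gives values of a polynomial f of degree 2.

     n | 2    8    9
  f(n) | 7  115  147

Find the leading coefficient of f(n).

Write f(n) = an^2 + bn + c. Substituting each data point gives a linear system:
  4a + 2b + c = 7
  64a + 8b + c = 115
  81a + 9b + c = 147
Solving the system yields a = 2, b = -2, c = 3.
So f(n) = 2n² - 2n + 3.
The leading coefficient is 2.

2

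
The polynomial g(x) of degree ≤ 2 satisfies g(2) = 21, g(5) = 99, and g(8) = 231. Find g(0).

Using the Lagrange interpolation formula with nodes 2, 5, 8:
  L_0(x) = (x - 5)(x - 8) / 18
  L_1(x) = (x - 2)(x - 8) / -9
  L_2(x) = (x - 2)(x - 5) / 18
Then g(x) = 21·L_0(x) + 99·L_1(x) + 231·L_2(x).
Expanding and collecting terms gives g(x) = 3x² + 5x - 1.
Evaluating at x = 0: g(0) = -1.

-1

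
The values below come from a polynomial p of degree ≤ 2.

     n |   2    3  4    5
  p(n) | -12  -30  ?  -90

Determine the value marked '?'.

-56

The 3 known points determine the degree-2 polynomial uniquely.
Write p(n) = an^2 + bn + c. Substituting each data point gives a linear system:
  4a + 2b + c = -12
  9a + 3b + c = -30
  25a + 5b + c = -90
Solving the system yields a = -4, b = 2, c = 0.
So p(n) = -4n² + 2n.
Then p(4) = -56.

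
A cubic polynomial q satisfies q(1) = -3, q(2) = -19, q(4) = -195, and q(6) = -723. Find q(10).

-3603

Using the Lagrange interpolation formula with nodes 1, 2, 4, 6:
  L_0(t) = (t - 2)(t - 4)(t - 6) / -15
  L_1(t) = (t - 1)(t - 4)(t - 6) / 8
  L_2(t) = (t - 1)(t - 2)(t - 6) / -12
  L_3(t) = (t - 1)(t - 2)(t - 4) / 40
Then q(t) = -3·L_0(t) - 19·L_1(t) - 195·L_2(t) - 723·L_3(t).
Expanding and collecting terms gives q(t) = -4t^3 + 4t^2 - 3.
Evaluating at t = 10: q(10) = -3603.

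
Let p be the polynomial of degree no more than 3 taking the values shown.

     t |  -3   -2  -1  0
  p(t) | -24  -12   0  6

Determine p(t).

Write p(t) = at^3 + bt^2 + ct + d. Substituting each data point gives a linear system:
  -27a + 9b - 3c + d = -24
  -8a + 4b - 2c + d = -12
  -a + b - c + d = 0
  d = 6
Solving the system yields a = -1, b = -6, c = 1, d = 6.
So p(t) = -t^3 - 6t^2 + t + 6.
Check: p(0) = 6. ✓

p(t) = -t^3 - 6t^2 + t + 6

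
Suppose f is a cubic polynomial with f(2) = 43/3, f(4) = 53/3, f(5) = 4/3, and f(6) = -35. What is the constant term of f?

Write f(s) = as^3 + bs^2 + cs + d. Substituting each data point gives a linear system:
  8a + 4b + 2c + d = 43/3
  64a + 16b + 4c + d = 53/3
  125a + 25b + 5c + d = 4/3
  216a + 36b + 6c + d = -35
Solving the system yields a = -1, b = 5, c = -1/3, d = 3.
So f(s) = -s³ + 5s² - (1/3)s + 3.
The constant term is 3.

3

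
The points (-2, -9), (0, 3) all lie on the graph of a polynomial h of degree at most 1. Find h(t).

Write h(t) = at + b. Substituting each data point gives a linear system:
  -2a + b = -9
  b = 3
Solving the system yields a = 6, b = 3.
So h(t) = 6t + 3.
Check: h(0) = 3. ✓

h(t) = 6t + 3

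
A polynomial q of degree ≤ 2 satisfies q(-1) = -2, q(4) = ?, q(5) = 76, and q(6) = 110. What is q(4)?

The 3 known points determine the degree-2 polynomial uniquely.
Write q(s) = as^2 + bs + c. Substituting each data point gives a linear system:
  a - b + c = -2
  25a + 5b + c = 76
  36a + 6b + c = 110
Solving the system yields a = 3, b = 1, c = -4.
So q(s) = 3s^2 + s - 4.
Then q(4) = 48.

48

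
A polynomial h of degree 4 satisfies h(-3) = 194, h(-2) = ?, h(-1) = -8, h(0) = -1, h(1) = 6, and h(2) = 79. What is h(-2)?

On equispaced nodes a degree-4 polynomial has vanishing fifth forward difference, so
  - h(-3) + 5·h(-2) - 10·h(-1) + 10·h(0) - 5·h(1) + h(2) = 0.
Substituting the known values and solving for h(-2):
  5·h(-2) = 75
  h(-2) = 15.

15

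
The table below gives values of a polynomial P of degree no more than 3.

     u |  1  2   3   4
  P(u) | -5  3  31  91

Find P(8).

Forward differences of the values at u = 1, 2, 3, 4:
  P  : -5  3  31  91
  Δ  : 8  28  60
  Δ^2: 20  32
  Δ^3: 12
The third differences are constant, confirming degree 3.
Interpolating (Newton forward form) and evaluating at u = 8 gives P(8) = 891.

891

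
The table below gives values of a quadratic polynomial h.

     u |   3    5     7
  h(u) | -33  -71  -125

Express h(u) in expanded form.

Using the Lagrange interpolation formula with nodes 3, 5, 7:
  L_0(u) = (u - 5)(u - 7) / 8
  L_1(u) = (u - 3)(u - 7) / -4
  L_2(u) = (u - 3)(u - 5) / 8
Then h(u) = -33·L_0(u) - 71·L_1(u) - 125·L_2(u).
Expanding and collecting terms gives h(u) = -2u² - 3u - 6.
Check: h(5) = -71. ✓

h(u) = -2u^2 - 3u - 6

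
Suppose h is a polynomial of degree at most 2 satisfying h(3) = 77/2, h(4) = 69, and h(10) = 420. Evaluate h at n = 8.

Write h(n) = an^2 + bn + c. Substituting each data point gives a linear system:
  9a + 3b + c = 77/2
  16a + 4b + c = 69
  100a + 10b + c = 420
Solving the system yields a = 4, b = 5/2, c = -5.
So h(n) = 4n^2 + (5/2)n - 5.
Then h(8) = 271.

271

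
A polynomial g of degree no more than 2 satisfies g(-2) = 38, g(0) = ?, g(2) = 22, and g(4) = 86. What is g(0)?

6

On equispaced nodes a degree-2 polynomial has vanishing third forward difference, so
  - g(-2) + 3·g(0) - 3·g(2) + g(4) = 0.
Substituting the known values and solving for g(0):
  3·g(0) = 18
  g(0) = 6.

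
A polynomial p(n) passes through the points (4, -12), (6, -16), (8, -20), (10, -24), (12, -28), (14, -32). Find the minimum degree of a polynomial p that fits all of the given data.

Forward differences of the values at n = 4, 6, 8, 10, 12, 14:
  p  : -12  -16  -20  -24  -28  -32
  Δ  : -4  -4  -4  -4  -4
  Δ^2: 0  0  0  0
  Δ^3: 0  0  0
  Δ^4: 0  0
  Δ^5: 0
The first differences are constant (-4) and nonzero, while all higher differences vanish, so the minimal degree is 1.

1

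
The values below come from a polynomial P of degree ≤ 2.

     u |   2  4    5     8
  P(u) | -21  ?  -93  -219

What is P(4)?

-63

The 3 known points determine the degree-2 polynomial uniquely.
Write P(u) = au^2 + bu + c. Substituting each data point gives a linear system:
  4a + 2b + c = -21
  25a + 5b + c = -93
  64a + 8b + c = -219
Solving the system yields a = -3, b = -3, c = -3.
So P(u) = -3u^2 - 3u - 3.
Then P(4) = -63.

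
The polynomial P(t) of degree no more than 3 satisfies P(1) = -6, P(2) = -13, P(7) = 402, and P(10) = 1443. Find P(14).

Using the Lagrange interpolation formula with nodes 1, 2, 7, 10:
  L_0(t) = (t - 2)(t - 7)(t - 10) / -54
  L_1(t) = (t - 1)(t - 7)(t - 10) / 40
  L_2(t) = (t - 1)(t - 2)(t - 10) / -90
  L_3(t) = (t - 1)(t - 2)(t - 7) / 216
Then P(t) = -6·L_0(t) - 13·L_1(t) + 402·L_2(t) + 1443·L_3(t).
Expanding and collecting terms gives P(t) = 2t^3 - 5t^2 - 6t + 3.
Evaluating at t = 14: P(14) = 4427.

4427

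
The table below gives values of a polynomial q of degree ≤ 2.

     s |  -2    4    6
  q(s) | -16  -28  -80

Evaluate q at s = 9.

Write q(s) = as^2 + bs + c. Substituting each data point gives a linear system:
  4a - 2b + c = -16
  16a + 4b + c = -28
  36a + 6b + c = -80
Solving the system yields a = -3, b = 4, c = 4.
So q(s) = -3s^2 + 4s + 4.
Then q(9) = -203.

-203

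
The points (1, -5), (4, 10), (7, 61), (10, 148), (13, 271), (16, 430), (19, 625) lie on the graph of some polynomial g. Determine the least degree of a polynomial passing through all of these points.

2

Forward differences of the values at n = 1, 4, 7, 10, 13, 16, 19:
  g  : -5  10  61  148  271  430  625
  Δ  : 15  51  87  123  159  195
  Δ^2: 36  36  36  36  36
  Δ^3: 0  0  0  0
  Δ^4: 0  0  0
  Δ^5: 0  0
  Δ^6: 0
The second differences are constant (36) and nonzero, while all higher differences vanish, so the minimal degree is 2.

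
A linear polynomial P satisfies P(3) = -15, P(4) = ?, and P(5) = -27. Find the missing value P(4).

The 2 known points determine the degree-1 polynomial uniquely.
Write P(u) = au + b. Substituting each data point gives a linear system:
  3a + b = -15
  5a + b = -27
Solving the system yields a = -6, b = 3.
So P(u) = -6u + 3.
Then P(4) = -21.

-21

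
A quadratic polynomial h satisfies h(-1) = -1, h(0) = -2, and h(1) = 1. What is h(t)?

Using the Lagrange interpolation formula with nodes -1, 0, 1:
  L_0(t) = t(t - 1) / 2
  L_1(t) = (t + 1)(t - 1) / -1
  L_2(t) = (t + 1)t / 2
Then h(t) = -1·L_0(t) - 2·L_1(t) + 1·L_2(t).
Expanding and collecting terms gives h(t) = 2t² + t - 2.
Check: h(-1) = -1. ✓

h(t) = 2t^2 + t - 2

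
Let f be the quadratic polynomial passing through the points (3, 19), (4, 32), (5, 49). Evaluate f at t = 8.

Forward differences of the values at t = 3, 4, 5:
  f  : 19  32  49
  Δ  : 13  17
  Δ^2: 4
The second differences are constant, confirming degree 2.
Interpolating (Newton forward form) and evaluating at t = 8 gives f(8) = 124.

124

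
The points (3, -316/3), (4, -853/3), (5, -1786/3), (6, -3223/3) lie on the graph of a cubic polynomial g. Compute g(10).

-16171/3

Write g(t) = at^3 + bt^2 + ct + d. Substituting each data point gives a linear system:
  27a + 9b + 3c + d = -316/3
  64a + 16b + 4c + d = -853/3
  125a + 25b + 5c + d = -1786/3
  216a + 36b + 6c + d = -3223/3
Solving the system yields a = -6, b = 6, c = 1, d = -1/3.
So g(t) = -6t^3 + 6t^2 + t - 1/3.
Then g(10) = -16171/3.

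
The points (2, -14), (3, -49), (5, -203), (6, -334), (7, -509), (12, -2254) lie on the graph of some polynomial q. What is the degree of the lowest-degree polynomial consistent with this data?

3

Divided differences on the nodes 2, 3, 5, 6, 7, 12:
  order 0: -14  -49  -203  -334  -509  -2254
  order 1: -35  -77  -131  -175  -349
  order 2: -14  -18  -22  -29
  order 3: -1  -1  -1
  order 4: 0  0
  order 5: 0
The order-3 divided differences are all -1 (nonzero) and every higher order vanishes, so the data lies on a polynomial of degree exactly 3.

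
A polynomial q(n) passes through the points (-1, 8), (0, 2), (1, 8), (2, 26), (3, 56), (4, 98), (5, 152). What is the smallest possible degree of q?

Forward differences of the values at n = -1, 0, 1, 2, 3, 4, 5:
  q  : 8  2  8  26  56  98  152
  Δ  : -6  6  18  30  42  54
  Δ^2: 12  12  12  12  12
  Δ^3: 0  0  0  0
  Δ^4: 0  0  0
  Δ^5: 0  0
  Δ^6: 0
The second differences are constant (12) and nonzero, while all higher differences vanish, so the minimal degree is 2.

2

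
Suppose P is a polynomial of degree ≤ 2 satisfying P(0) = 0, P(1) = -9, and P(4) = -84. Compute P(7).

Write P(t) = at^2 + bt + c. Substituting each data point gives a linear system:
  c = 0
  a + b + c = -9
  16a + 4b + c = -84
Solving the system yields a = -4, b = -5, c = 0.
So P(t) = -4t^2 - 5t.
Then P(7) = -231.

-231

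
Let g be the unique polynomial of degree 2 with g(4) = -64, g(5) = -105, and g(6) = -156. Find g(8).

-288

Using the Lagrange interpolation formula with nodes 4, 5, 6:
  L_0(t) = (t - 5)(t - 6) / 2
  L_1(t) = (t - 4)(t - 6) / -1
  L_2(t) = (t - 4)(t - 5) / 2
Then g(t) = -64·L_0(t) - 105·L_1(t) - 156·L_2(t).
Expanding and collecting terms gives g(t) = -5t^2 + 4t.
Evaluating at t = 8: g(8) = -288.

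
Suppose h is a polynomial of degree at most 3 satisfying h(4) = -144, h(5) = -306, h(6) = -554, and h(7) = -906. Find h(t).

h(t) = -3t^3 + 2t^2 + 3t + 4

Using the Lagrange interpolation formula with nodes 4, 5, 6, 7:
  L_0(t) = (t - 5)(t - 6)(t - 7) / -6
  L_1(t) = (t - 4)(t - 6)(t - 7) / 2
  L_2(t) = (t - 4)(t - 5)(t - 7) / -2
  L_3(t) = (t - 4)(t - 5)(t - 6) / 6
Then h(t) = -144·L_0(t) - 306·L_1(t) - 554·L_2(t) - 906·L_3(t).
Expanding and collecting terms gives h(t) = -3t³ + 2t² + 3t + 4.
Check: h(6) = -554. ✓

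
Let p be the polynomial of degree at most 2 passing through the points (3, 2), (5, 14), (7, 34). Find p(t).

Write p(t) = at^2 + bt + c. Substituting each data point gives a linear system:
  9a + 3b + c = 2
  25a + 5b + c = 14
  49a + 7b + c = 34
Solving the system yields a = 1, b = -2, c = -1.
So p(t) = t^2 - 2t - 1.
Check: p(7) = 34. ✓

p(t) = t^2 - 2t - 1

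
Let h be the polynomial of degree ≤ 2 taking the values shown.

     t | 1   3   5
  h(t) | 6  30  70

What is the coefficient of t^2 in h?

2

Write h(t) = at^2 + bt + c. Substituting each data point gives a linear system:
  a + b + c = 6
  9a + 3b + c = 30
  25a + 5b + c = 70
Solving the system yields a = 2, b = 4, c = 0.
So h(t) = 2t² + 4t.
The leading coefficient is 2.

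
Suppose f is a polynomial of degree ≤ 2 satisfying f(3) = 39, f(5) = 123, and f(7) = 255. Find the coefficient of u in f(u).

-6

Write f(u) = au^2 + bu + c. Substituting each data point gives a linear system:
  9a + 3b + c = 39
  25a + 5b + c = 123
  49a + 7b + c = 255
Solving the system yields a = 6, b = -6, c = 3.
So f(u) = 6u^2 - 6u + 3.
The coefficient of u is -6.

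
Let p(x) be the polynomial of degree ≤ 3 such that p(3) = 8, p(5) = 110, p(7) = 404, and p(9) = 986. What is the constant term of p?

Write p(x) = ax^3 + bx^2 + cx + d. Substituting each data point gives a linear system:
  27a + 9b + 3c + d = 8
  125a + 25b + 5c + d = 110
  343a + 49b + 7c + d = 404
  729a + 81b + 9c + d = 986
Solving the system yields a = 2, b = -6, c = 1, d = 5.
So p(x) = 2x^3 - 6x^2 + x + 5.
The constant term is 5.

5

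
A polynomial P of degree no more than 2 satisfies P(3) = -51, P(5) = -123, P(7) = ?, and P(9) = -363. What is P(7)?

On equispaced nodes a degree-2 polynomial has vanishing third forward difference, so
  - P(3) + 3·P(5) - 3·P(7) + P(9) = 0.
Substituting the known values and solving for P(7):
  -3·P(7) = 681
  P(7) = -227.

-227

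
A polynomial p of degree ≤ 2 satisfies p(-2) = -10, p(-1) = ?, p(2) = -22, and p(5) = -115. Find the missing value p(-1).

The 3 known points determine the degree-2 polynomial uniquely.
Write p(u) = au^2 + bu + c. Substituting each data point gives a linear system:
  4a - 2b + c = -10
  4a + 2b + c = -22
  25a + 5b + c = -115
Solving the system yields a = -4, b = -3, c = 0.
So p(u) = -4u^2 - 3u.
Then p(-1) = -1.

-1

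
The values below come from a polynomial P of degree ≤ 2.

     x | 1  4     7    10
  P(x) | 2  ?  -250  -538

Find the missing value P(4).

-70

The 3 known points determine the degree-2 polynomial uniquely.
Write P(x) = ax^2 + bx + c. Substituting each data point gives a linear system:
  a + b + c = 2
  49a + 7b + c = -250
  100a + 10b + c = -538
Solving the system yields a = -6, b = 6, c = 2.
So P(x) = -6x² + 6x + 2.
Then P(4) = -70.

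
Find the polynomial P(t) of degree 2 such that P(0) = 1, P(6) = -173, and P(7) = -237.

P(t) = -5t^2 + t + 1

Using the Lagrange interpolation formula with nodes 0, 6, 7:
  L_0(t) = (t - 6)(t - 7) / 42
  L_1(t) = t(t - 7) / -6
  L_2(t) = t(t - 6) / 7
Then P(t) = 1·L_0(t) - 173·L_1(t) - 237·L_2(t).
Expanding and collecting terms gives P(t) = -5t^2 + t + 1.
Check: P(7) = -237. ✓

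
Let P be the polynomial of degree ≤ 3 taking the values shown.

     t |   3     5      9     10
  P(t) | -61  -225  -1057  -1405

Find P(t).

P(t) = -t^3 - 4t^2 - t + 5

Write P(t) = at^3 + bt^2 + ct + d. Substituting each data point gives a linear system:
  27a + 9b + 3c + d = -61
  125a + 25b + 5c + d = -225
  729a + 81b + 9c + d = -1057
  1000a + 100b + 10c + d = -1405
Solving the system yields a = -1, b = -4, c = -1, d = 5.
So P(t) = -t^3 - 4t^2 - t + 5.
Check: P(3) = -61. ✓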